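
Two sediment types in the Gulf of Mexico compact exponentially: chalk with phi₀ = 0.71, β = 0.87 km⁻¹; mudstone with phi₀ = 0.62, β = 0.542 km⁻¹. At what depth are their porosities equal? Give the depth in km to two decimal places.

0.41 km

Set phi₀ₐ e^(−βₐd) = phi₀ᵦ e^(−βᵦd) ⇒ ln(phi₀ₐ/phi₀ᵦ) = (βₐ − βᵦ)·d
d = ln(0.71/0.62) / (0.87 − 0.542) = 0.1355 / 0.328 = 0.413 km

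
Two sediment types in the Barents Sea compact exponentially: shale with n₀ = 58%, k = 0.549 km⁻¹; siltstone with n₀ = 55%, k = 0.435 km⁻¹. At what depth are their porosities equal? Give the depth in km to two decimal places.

Set n₀ₐ e^(−kₐd) = n₀ᵦ e^(−kᵦd) ⇒ ln(n₀ₐ/n₀ᵦ) = (kₐ − kᵦ)·d
d = ln(0.58/0.55) / (0.549 − 0.435) = 0.0531 / 0.114 = 0.466 km

0.47 km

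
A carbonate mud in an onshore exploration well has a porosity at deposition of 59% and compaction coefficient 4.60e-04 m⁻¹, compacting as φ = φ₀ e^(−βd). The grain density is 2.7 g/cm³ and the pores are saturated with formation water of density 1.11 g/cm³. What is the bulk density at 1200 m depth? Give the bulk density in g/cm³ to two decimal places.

2.16 g/cm³

Working in km (1 km = 1000 m; β in km⁻¹ = β in m⁻¹ × 1000):
Porosity at depth: φ = 0.59·exp(−0.46×1.2) = 0.59×0.5758 = 0.3397
Bulk density: ρ_b = (1−φ)ρ_g + φ·ρ_f = 0.6603×2.7 + 0.3397×1.11
       = 1.783 + 0.377 = 2.160 g/cm³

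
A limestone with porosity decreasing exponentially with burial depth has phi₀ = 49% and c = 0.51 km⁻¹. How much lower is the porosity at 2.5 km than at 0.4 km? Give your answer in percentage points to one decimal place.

phi(0.4) = 0.49·e^(−0.51×0.4) = 0.3996
phi(2.5) = 0.49·e^(−0.51×2.5) = 0.1369
Δphi = 0.3996 − 0.1369 = 0.2627

26.3 percentage points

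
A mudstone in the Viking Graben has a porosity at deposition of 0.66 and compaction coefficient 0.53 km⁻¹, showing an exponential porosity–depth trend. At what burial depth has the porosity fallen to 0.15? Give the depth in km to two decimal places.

2.80 km

Invert Athy's law: z = ln(n₀/n) / β
z = ln(0.66/0.15) / 0.53 = ln(4.4) / 0.53 = 1.4816 / 0.53 = 2.795 km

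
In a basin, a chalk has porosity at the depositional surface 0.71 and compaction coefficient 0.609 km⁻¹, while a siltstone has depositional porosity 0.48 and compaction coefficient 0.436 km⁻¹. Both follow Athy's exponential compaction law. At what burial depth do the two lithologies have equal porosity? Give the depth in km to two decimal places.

Set n₀ₐ e^(−βₐZ) = n₀ᵦ e^(−βᵦZ) ⇒ ln(n₀ₐ/n₀ᵦ) = (βₐ − βᵦ)·Z
Z = ln(0.71/0.48) / (0.609 − 0.436) = 0.3915 / 0.173 = 2.263 km

2.26 km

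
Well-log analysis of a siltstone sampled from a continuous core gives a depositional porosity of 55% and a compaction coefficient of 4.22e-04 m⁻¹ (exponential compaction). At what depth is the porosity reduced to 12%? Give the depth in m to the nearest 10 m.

3610 m

Working in km (1 km = 1000 m; k in km⁻¹ = k in m⁻¹ × 1000):
Invert Athy's law: Z = ln(n₀/n) / k
Z = ln(0.55/0.12) / 0.422 = ln(4.583) / 0.422 = 1.5224 / 0.422 = 3.608 km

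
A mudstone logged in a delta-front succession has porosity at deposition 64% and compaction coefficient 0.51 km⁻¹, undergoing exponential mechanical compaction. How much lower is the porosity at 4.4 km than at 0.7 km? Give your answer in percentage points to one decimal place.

φ(0.7) = 0.64·e^(−0.51×0.7) = 0.4479
φ(4.4) = 0.64·e^(−0.51×4.4) = 0.0679
Δφ = 0.4479 − 0.0679 = 0.3800

38.0 percentage points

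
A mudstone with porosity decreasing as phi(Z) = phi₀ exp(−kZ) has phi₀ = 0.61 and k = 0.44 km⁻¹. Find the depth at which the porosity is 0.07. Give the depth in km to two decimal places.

4.92 km

Invert Athy's law: Z = ln(phi₀/phi) / k
Z = ln(0.61/0.07) / 0.44 = ln(8.714) / 0.44 = 2.1650 / 0.44 = 4.920 km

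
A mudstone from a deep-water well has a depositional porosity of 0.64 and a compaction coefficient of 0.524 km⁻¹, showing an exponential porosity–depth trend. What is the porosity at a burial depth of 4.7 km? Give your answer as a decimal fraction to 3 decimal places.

n = n₀·exp(−c·d) = 0.64 × exp(−0.524 × 4.7) = 0.64 × exp(−2.463)
  = 0.64 × 0.0852 = 0.0545

0.055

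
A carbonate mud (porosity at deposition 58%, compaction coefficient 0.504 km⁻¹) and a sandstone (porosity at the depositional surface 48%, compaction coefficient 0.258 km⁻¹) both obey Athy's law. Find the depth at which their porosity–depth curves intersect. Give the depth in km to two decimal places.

Set phi₀ₐ e^(−cₐZ) = phi₀ᵦ e^(−cᵦZ) ⇒ ln(phi₀ₐ/phi₀ᵦ) = (cₐ − cᵦ)·Z
Z = ln(0.58/0.48) / (0.504 − 0.258) = 0.1892 / 0.246 = 0.769 km

0.77 km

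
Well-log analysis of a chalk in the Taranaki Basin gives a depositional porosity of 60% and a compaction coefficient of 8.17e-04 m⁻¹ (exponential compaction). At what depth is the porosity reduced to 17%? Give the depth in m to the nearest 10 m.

Working in km (1 km = 1000 m; β in km⁻¹ = β in m⁻¹ × 1000):
Invert Athy's law: Z = ln(n₀/n) / β
Z = ln(0.6/0.17) / 0.817 = ln(3.529) / 0.817 = 1.2611 / 0.817 = 1.544 km

1540 m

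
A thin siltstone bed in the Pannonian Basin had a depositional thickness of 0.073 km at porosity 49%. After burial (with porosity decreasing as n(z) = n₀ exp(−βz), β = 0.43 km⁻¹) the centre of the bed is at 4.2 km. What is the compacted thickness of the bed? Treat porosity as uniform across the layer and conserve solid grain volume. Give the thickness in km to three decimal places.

Porosity at 4.2 km: n = 0.49·exp(−0.43×4.2) = 0.0805
Solid-volume conservation: h(1−n) = h₀(1−n₀) ⇒ h = h₀·(1−n₀)/(1−n)
h = 0.073 × (1 − 0.49)/(1 − 0.0805) = 0.073 × 0.5547 = 0.0405 km

0.040 km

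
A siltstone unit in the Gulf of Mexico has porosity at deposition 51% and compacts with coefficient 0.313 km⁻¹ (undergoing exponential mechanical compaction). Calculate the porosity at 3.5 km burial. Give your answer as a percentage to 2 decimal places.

17.05%

φ = φ₀·exp(−c·Z) = 0.51 × exp(−0.313 × 3.5) = 0.51 × exp(−1.095)
  = 0.51 × 0.3344 = 0.1705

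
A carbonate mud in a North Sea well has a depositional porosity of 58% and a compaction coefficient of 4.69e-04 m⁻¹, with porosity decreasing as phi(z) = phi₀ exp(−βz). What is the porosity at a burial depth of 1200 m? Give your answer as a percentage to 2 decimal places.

33.04%

Working in km (1 km = 1000 m; β in km⁻¹ = β in m⁻¹ × 1000):
phi = phi₀·exp(−β·z) = 0.58 × exp(−0.469 × 1.2) = 0.58 × exp(−0.5628)
  = 0.58 × 0.5696 = 0.3304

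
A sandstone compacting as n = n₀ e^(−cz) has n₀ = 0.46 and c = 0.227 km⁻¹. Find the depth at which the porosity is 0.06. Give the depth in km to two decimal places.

8.97 km

Invert Athy's law: z = ln(n₀/n) / c
z = ln(0.46/0.06) / 0.227 = ln(7.667) / 0.227 = 2.0369 / 0.227 = 8.973 km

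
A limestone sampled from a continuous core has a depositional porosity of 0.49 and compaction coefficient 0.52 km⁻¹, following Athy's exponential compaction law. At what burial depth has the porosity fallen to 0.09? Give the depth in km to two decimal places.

3.26 km

Invert Athy's law: Z = ln(phi₀/phi) / k
Z = ln(0.49/0.09) / 0.52 = ln(5.444) / 0.52 = 1.6946 / 0.52 = 3.259 km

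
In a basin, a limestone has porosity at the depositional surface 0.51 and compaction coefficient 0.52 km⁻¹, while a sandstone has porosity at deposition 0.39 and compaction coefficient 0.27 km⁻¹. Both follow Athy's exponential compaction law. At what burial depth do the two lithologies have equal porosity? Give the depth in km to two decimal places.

1.07 km

Set n₀ₐ e^(−cₐZ) = n₀ᵦ e^(−cᵦZ) ⇒ ln(n₀ₐ/n₀ᵦ) = (cₐ − cᵦ)·Z
Z = ln(0.51/0.39) / (0.52 − 0.27) = 0.2683 / 0.25 = 1.073 km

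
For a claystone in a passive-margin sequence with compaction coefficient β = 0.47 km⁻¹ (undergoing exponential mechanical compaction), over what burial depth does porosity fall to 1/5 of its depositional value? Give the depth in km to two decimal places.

3.42 km

φ/φ₀ = 1/5 ⇒ exp(−β·Z) = 1/5 ⇒ Z = ln(5) / β
Z = 1.6094 / 0.47 = 3.424 km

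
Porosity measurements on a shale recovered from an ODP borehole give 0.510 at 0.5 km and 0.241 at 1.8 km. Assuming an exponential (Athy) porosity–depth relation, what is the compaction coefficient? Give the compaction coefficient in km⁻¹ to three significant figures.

Athy: φ(z) = φ₀ e^(−cz) ⇒ φ₁/φ₂ = e^{c(z₂−z₁)} ⇒ c = ln(φ₁/φ₂)/(z₂−z₁)
c = ln(0.51/0.241) / (1.8 − 0.5) = ln(2.116) / 1.3 = 0.7496 / 1.3 = 0.5766 km⁻¹

0.577 km⁻¹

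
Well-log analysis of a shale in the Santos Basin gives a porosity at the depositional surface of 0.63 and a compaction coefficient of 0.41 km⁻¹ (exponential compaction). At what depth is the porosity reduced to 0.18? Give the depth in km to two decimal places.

Invert Athy's law: Z = ln(φ₀/φ) / c
Z = ln(0.63/0.18) / 0.41 = ln(3.5) / 0.41 = 1.2528 / 0.41 = 3.056 km

3.06 km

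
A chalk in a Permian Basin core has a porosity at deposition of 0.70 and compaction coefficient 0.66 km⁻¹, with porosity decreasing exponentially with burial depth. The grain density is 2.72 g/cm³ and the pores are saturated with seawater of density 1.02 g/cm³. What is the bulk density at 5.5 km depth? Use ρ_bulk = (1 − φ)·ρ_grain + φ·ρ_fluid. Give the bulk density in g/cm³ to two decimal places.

2.69 g/cm³

Porosity at depth: n = 0.7·exp(−0.66×5.5) = 0.7×0.0265 = 0.0186
Bulk density: ρ_b = (1−n)ρ_g + n·ρ_f = 0.9814×2.72 + 0.0186×1.02
       = 2.670 + 0.019 = 2.688 g/cm³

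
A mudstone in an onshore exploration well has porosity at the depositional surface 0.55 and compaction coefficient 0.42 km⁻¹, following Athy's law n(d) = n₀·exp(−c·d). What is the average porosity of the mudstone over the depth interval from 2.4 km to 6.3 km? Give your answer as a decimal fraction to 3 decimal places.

0.099

⟨n⟩ = (1/(d₂−d₁)) ∫ n₀ e^(−cd) dd = n₀·(e^(−c·d₁) − e^(−c·d₂)) / (c·(d₂−d₁))
e^(−0.42×2.4) = 0.3649; e^(−0.42×6.3) = 0.0709
⟨n⟩ = 0.55 × (0.3649 − 0.0709) / (0.42 × 3.9) = 0.55 × 0.1795 = 0.0987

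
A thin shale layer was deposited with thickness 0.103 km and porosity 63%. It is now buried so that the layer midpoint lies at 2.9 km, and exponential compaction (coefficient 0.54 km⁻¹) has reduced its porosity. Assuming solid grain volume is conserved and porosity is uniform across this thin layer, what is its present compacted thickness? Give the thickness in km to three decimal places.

0.044 km

Porosity at 2.9 km: phi = 0.63·exp(−0.54×2.9) = 0.1316
Solid-volume conservation: h(1−phi) = h₀(1−phi₀) ⇒ h = h₀·(1−phi₀)/(1−phi)
h = 0.103 × (1 − 0.63)/(1 − 0.1316) = 0.103 × 0.4261 = 0.0439 km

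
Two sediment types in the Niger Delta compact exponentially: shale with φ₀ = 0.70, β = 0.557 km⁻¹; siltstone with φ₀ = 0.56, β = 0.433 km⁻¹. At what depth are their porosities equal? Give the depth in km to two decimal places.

1.80 km

Set φ₀ₐ e^(−βₐz) = φ₀ᵦ e^(−βᵦz) ⇒ ln(φ₀ₐ/φ₀ᵦ) = (βₐ − βᵦ)·z
z = ln(0.7/0.56) / (0.557 − 0.433) = 0.2231 / 0.124 = 1.800 km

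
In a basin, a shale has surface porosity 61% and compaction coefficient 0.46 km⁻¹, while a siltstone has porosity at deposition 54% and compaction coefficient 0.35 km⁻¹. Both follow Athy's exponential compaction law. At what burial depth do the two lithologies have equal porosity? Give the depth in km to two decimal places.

Set phi₀ₐ e^(−βₐd) = phi₀ᵦ e^(−βᵦd) ⇒ ln(phi₀ₐ/phi₀ᵦ) = (βₐ − βᵦ)·d
d = ln(0.61/0.54) / (0.46 − 0.35) = 0.1219 / 0.11 = 1.108 km

1.11 km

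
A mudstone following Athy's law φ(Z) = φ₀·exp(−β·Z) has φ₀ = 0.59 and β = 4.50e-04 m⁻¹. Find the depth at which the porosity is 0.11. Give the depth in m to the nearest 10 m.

Working in km (1 km = 1000 m; β in km⁻¹ = β in m⁻¹ × 1000):
Invert Athy's law: Z = ln(φ₀/φ) / β
Z = ln(0.59/0.11) / 0.45 = ln(5.364) / 0.45 = 1.6796 / 0.45 = 3.733 km

3730 m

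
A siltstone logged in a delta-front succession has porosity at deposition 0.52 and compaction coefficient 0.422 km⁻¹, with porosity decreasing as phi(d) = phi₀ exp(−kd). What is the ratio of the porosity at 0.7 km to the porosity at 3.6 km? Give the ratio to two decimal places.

phi(d₁)/phi(d₂) = e^(−k·d₁)/e^(−k·d₂) = e^{k(d₂−d₁)}
= exp(0.422 × 2.9) = exp(1.224) = 3.4001

3.40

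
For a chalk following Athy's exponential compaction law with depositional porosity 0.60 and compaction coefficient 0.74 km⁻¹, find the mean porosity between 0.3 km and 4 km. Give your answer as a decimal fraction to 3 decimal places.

0.164

⟨φ⟩ = (1/(z₂−z₁)) ∫ φ₀ e^(−kz) dz = φ₀·(e^(−k·z₁) − e^(−k·z₂)) / (k·(z₂−z₁))
e^(−0.74×0.3) = 0.8009; e^(−0.74×4) = 0.0518
⟨φ⟩ = 0.6 × (0.8009 − 0.0518) / (0.74 × 3.7) = 0.6 × 0.2736 = 0.1642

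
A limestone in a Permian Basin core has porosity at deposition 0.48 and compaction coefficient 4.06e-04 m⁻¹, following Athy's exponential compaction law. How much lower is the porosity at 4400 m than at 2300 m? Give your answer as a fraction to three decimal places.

0.108

Working in km (1 km = 1000 m; c in km⁻¹ = c in m⁻¹ × 1000):
φ(2.3) = 0.48·e^(−0.406×2.3) = 0.1887
φ(4.4) = 0.48·e^(−0.406×4.4) = 0.0804
Δφ = 0.1887 − 0.0804 = 0.1082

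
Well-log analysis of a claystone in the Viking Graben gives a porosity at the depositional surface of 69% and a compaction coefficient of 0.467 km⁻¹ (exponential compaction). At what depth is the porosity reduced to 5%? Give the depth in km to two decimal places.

5.62 km

Invert Athy's law: Z = ln(phi₀/phi) / β
Z = ln(0.69/0.05) / 0.467 = ln(13.8) / 0.467 = 2.6247 / 0.467 = 5.620 km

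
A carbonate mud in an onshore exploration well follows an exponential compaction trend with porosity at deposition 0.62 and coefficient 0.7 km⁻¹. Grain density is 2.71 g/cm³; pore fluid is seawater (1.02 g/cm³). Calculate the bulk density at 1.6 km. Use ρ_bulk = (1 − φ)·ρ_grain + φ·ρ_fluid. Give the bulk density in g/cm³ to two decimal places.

2.37 g/cm³

Porosity at depth: φ = 0.62·exp(−0.7×1.6) = 0.62×0.3263 = 0.2023
Bulk density: ρ_b = (1−φ)ρ_g + φ·ρ_f = 0.7977×2.71 + 0.2023×1.02
       = 2.162 + 0.206 = 2.368 g/cm³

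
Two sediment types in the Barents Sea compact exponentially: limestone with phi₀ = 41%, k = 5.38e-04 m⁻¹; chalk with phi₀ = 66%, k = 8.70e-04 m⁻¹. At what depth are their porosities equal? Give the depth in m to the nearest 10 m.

Working in km (1 km = 1000 m; k in km⁻¹ = k in m⁻¹ × 1000):
Set phi₀ₐ e^(−kₐz) = phi₀ᵦ e^(−kᵦz) ⇒ ln(phi₀ₐ/phi₀ᵦ) = (kₐ − kᵦ)·z
z = ln(0.41/0.66) / (0.538 − 0.87) = -0.4761 / -0.332 = 1.434 km

1430 m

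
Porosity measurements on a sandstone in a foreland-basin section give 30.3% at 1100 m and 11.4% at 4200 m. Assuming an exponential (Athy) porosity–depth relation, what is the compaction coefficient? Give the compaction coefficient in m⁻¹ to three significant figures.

0.000315 m⁻¹

Working in km (1 km = 1000 m; c in km⁻¹ = c in m⁻¹ × 1000):
Athy: φ(z) = φ₀ e^(−cz) ⇒ φ₁/φ₂ = e^{c(z₂−z₁)} ⇒ c = ln(φ₁/φ₂)/(z₂−z₁)
c = ln(0.303/0.114) / (4.2 − 1.1) = ln(2.658) / 3.1 = 0.9775 / 3.1 = 0.3153 km⁻¹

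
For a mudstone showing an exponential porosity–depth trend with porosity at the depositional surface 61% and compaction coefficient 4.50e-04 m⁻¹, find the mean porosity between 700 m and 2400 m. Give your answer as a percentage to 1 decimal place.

31.1%

Working in km (1 km = 1000 m; β in km⁻¹ = β in m⁻¹ × 1000):
⟨phi⟩ = (1/(Z₂−Z₁)) ∫ phi₀ e^(−βZ) dZ = phi₀·(e^(−β·Z₁) − e^(−β·Z₂)) / (β·(Z₂−Z₁))
e^(−0.45×0.7) = 0.7298; e^(−0.45×2.4) = 0.3396
⟨phi⟩ = 0.61 × (0.7298 − 0.3396) / (0.45 × 1.7) = 0.61 × 0.5101 = 0.3111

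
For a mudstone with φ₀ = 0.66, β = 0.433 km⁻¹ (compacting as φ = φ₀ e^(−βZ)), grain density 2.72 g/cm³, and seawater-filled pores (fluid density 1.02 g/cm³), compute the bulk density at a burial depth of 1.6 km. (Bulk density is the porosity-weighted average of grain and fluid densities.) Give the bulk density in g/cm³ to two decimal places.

Porosity at depth: φ = 0.66·exp(−0.433×1.6) = 0.66×0.5002 = 0.3301
Bulk density: ρ_b = (1−φ)ρ_g + φ·ρ_f = 0.6699×2.72 + 0.3301×1.02
       = 1.822 + 0.337 = 2.159 g/cm³

2.16 g/cm³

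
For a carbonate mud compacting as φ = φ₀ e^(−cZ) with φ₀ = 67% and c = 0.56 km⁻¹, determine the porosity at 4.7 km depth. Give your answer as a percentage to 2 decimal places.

4.82%

φ = φ₀·exp(−c·Z) = 0.67 × exp(−0.56 × 4.7) = 0.67 × exp(−2.632)
  = 0.67 × 0.0719 = 0.0482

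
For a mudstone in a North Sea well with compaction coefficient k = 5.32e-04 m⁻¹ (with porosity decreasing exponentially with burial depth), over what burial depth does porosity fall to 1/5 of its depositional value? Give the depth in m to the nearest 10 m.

3030 m

Working in km (1 km = 1000 m; k in km⁻¹ = k in m⁻¹ × 1000):
phi/phi₀ = 1/5 ⇒ exp(−k·Z) = 1/5 ⇒ Z = ln(5) / k
Z = 1.6094 / 0.532 = 3.025 km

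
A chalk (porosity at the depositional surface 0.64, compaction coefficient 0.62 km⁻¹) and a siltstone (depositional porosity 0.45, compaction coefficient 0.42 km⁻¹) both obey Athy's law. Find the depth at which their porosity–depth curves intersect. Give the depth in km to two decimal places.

Set n₀ₐ e^(−βₐd) = n₀ᵦ e^(−βᵦd) ⇒ ln(n₀ₐ/n₀ᵦ) = (βₐ − βᵦ)·d
d = ln(0.64/0.45) / (0.62 − 0.42) = 0.3522 / 0.2 = 1.761 km

1.76 km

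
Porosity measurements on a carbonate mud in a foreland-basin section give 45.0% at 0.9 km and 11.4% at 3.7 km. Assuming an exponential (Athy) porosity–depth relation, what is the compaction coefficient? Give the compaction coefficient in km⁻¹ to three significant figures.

Athy: n(d) = n₀ e^(−βd) ⇒ n₁/n₂ = e^{β(d₂−d₁)} ⇒ β = ln(n₁/n₂)/(d₂−d₁)
β = ln(0.45/0.114) / (3.7 − 0.9) = ln(3.947) / 2.8 = 1.3730 / 2.8 = 0.4904 km⁻¹

0.490 km⁻¹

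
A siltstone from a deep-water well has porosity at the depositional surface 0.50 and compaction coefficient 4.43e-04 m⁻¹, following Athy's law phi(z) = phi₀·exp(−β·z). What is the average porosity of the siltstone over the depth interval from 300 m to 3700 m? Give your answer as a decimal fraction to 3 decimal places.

Working in km (1 km = 1000 m; β in km⁻¹ = β in m⁻¹ × 1000):
⟨phi⟩ = (1/(z₂−z₁)) ∫ phi₀ e^(−βz) dz = phi₀·(e^(−β·z₁) − e^(−β·z₂)) / (β·(z₂−z₁))
e^(−0.443×0.3) = 0.8756; e^(−0.443×3.7) = 0.1942
⟨phi⟩ = 0.5 × (0.8756 − 0.1942) / (0.443 × 3.4) = 0.5 × 0.4524 = 0.2262

0.226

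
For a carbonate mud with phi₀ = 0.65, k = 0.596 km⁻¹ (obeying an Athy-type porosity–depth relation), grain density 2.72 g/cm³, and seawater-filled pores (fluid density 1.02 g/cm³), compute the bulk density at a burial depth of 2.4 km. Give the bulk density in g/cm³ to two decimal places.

2.46 g/cm³

Porosity at depth: phi = 0.65·exp(−0.596×2.4) = 0.65×0.2392 = 0.1555
Bulk density: ρ_b = (1−phi)ρ_g + phi·ρ_f = 0.8445×2.72 + 0.1555×1.02
       = 2.297 + 0.159 = 2.456 g/cm³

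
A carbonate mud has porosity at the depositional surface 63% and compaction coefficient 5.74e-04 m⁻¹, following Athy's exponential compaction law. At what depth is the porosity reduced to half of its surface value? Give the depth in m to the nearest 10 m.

Working in km (1 km = 1000 m; c in km⁻¹ = c in m⁻¹ × 1000):
n/n₀ = 1/2 ⇒ exp(−c·d) = 1/2 ⇒ d = ln(2) / c
d = 0.6931 / 0.574 = 1.208 km

1210 m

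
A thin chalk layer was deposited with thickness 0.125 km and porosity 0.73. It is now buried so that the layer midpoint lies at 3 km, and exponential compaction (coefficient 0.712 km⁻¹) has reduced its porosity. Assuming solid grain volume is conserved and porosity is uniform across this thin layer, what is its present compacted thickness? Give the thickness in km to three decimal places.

Porosity at 3 km: phi = 0.73·exp(−0.712×3) = 0.0862
Solid-volume conservation: h(1−phi) = h₀(1−phi₀) ⇒ h = h₀·(1−phi₀)/(1−phi)
h = 0.125 × (1 − 0.73)/(1 − 0.0862) = 0.125 × 0.2955 = 0.0369 km

0.037 km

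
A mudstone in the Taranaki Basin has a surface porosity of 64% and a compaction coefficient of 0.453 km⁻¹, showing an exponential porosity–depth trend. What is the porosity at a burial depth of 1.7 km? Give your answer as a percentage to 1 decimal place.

n = n₀·exp(−k·z) = 0.64 × exp(−0.453 × 1.7) = 0.64 × exp(−0.7701)
  = 0.64 × 0.4630 = 0.2963

29.6%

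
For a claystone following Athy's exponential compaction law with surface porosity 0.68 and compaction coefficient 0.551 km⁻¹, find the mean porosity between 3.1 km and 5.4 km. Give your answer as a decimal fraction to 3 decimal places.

⟨φ⟩ = (1/(d₂−d₁)) ∫ φ₀ e^(−cd) dd = φ₀·(e^(−c·d₁) − e^(−c·d₂)) / (c·(d₂−d₁))
e^(−0.551×3.1) = 0.1812; e^(−0.551×5.4) = 0.0510
⟨φ⟩ = 0.68 × (0.1812 − 0.0510) / (0.551 × 2.3) = 0.68 × 0.1027 = 0.0699

0.070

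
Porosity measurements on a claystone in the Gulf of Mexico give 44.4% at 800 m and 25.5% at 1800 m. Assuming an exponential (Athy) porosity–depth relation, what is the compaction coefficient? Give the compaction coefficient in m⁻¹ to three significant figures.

Working in km (1 km = 1000 m; β in km⁻¹ = β in m⁻¹ × 1000):
Athy: n(z) = n₀ e^(−βz) ⇒ n₁/n₂ = e^{β(z₂−z₁)} ⇒ β = ln(n₁/n₂)/(z₂−z₁)
β = ln(0.444/0.255) / (1.8 − 0.8) = ln(1.741) / 1 = 0.5546 / 1 = 0.5546 km⁻¹

0.000555 m⁻¹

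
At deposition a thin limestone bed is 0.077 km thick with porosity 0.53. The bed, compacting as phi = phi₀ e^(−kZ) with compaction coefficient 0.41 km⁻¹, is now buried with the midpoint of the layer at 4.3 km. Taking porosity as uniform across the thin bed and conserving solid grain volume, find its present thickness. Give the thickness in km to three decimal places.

Porosity at 4.3 km: phi = 0.53·exp(−0.41×4.3) = 0.0909
Solid-volume conservation: h(1−phi) = h₀(1−phi₀) ⇒ h = h₀·(1−phi₀)/(1−phi)
h = 0.077 × (1 − 0.53)/(1 − 0.0909) = 0.077 × 0.5170 = 0.0398 km

0.040 km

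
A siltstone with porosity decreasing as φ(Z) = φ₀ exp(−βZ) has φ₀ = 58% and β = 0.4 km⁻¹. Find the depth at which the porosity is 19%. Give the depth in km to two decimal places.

2.79 km

Invert Athy's law: Z = ln(φ₀/φ) / β
Z = ln(0.58/0.19) / 0.4 = ln(3.053) / 0.4 = 1.1160 / 0.4 = 2.790 km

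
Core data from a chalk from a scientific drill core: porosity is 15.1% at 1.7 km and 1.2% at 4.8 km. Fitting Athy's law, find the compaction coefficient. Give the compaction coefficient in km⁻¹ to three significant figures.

0.817 km⁻¹

Athy: phi(Z) = phi₀ e^(−cZ) ⇒ phi₁/phi₂ = e^{c(Z₂−Z₁)} ⇒ c = ln(phi₁/phi₂)/(Z₂−Z₁)
c = ln(0.151/0.012) / (4.8 − 1.7) = ln(12.58) / 3.1 = 2.5324 / 3.1 = 0.8169 km⁻¹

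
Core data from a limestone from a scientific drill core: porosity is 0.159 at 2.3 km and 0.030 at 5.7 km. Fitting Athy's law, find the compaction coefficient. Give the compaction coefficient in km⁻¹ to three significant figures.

0.491 km⁻¹

Athy: φ(z) = φ₀ e^(−cz) ⇒ φ₁/φ₂ = e^{c(z₂−z₁)} ⇒ c = ln(φ₁/φ₂)/(z₂−z₁)
c = ln(0.159/0.03) / (5.7 − 2.3) = ln(5.3) / 3.4 = 1.6677 / 3.4 = 0.4905 km⁻¹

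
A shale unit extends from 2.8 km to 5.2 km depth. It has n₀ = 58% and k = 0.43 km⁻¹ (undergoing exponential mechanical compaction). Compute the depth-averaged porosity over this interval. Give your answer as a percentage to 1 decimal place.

10.9%

⟨n⟩ = (1/(z₂−z₁)) ∫ n₀ e^(−kz) dz = n₀·(e^(−k·z₁) − e^(−k·z₂)) / (k·(z₂−z₁))
e^(−0.43×2.8) = 0.3000; e^(−0.43×5.2) = 0.1069
⟨n⟩ = 0.58 × (0.3000 − 0.1069) / (0.43 × 2.4) = 0.58 × 0.1871 = 0.1085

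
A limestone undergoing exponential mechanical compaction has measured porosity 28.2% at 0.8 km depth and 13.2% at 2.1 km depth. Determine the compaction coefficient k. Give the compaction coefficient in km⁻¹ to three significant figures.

0.584 km⁻¹

Athy: n(d) = n₀ e^(−kd) ⇒ n₁/n₂ = e^{k(d₂−d₁)} ⇒ k = ln(n₁/n₂)/(d₂−d₁)
k = ln(0.282/0.132) / (2.1 − 0.8) = ln(2.136) / 1.3 = 0.7591 / 1.3 = 0.5839 km⁻¹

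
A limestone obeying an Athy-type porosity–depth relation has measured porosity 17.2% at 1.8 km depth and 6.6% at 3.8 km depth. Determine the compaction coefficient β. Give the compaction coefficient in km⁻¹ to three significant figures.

Athy: phi(z) = phi₀ e^(−βz) ⇒ phi₁/phi₂ = e^{β(z₂−z₁)} ⇒ β = ln(phi₁/phi₂)/(z₂−z₁)
β = ln(0.172/0.066) / (3.8 − 1.8) = ln(2.606) / 2 = 0.9578 / 2 = 0.4789 km⁻¹

0.479 km⁻¹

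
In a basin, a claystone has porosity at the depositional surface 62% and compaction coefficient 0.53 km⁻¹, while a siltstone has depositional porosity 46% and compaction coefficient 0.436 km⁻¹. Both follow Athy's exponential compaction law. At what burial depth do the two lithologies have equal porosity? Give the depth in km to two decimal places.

Set φ₀ₐ e^(−kₐd) = φ₀ᵦ e^(−kᵦd) ⇒ ln(φ₀ₐ/φ₀ᵦ) = (kₐ − kᵦ)·d
d = ln(0.62/0.46) / (0.53 − 0.436) = 0.2985 / 0.094 = 3.175 km

3.18 km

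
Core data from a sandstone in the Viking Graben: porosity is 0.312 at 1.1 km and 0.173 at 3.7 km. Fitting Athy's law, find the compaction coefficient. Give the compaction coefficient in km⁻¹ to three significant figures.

0.227 km⁻¹

Athy: phi(Z) = phi₀ e^(−cZ) ⇒ phi₁/phi₂ = e^{c(Z₂−Z₁)} ⇒ c = ln(phi₁/phi₂)/(Z₂−Z₁)
c = ln(0.312/0.173) / (3.7 − 1.1) = ln(1.803) / 2.6 = 0.5897 / 2.6 = 0.2268 km⁻¹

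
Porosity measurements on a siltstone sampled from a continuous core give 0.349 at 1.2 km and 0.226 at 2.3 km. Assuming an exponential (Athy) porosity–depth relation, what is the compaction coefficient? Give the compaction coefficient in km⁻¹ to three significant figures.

0.395 km⁻¹

Athy: φ(z) = φ₀ e^(−βz) ⇒ φ₁/φ₂ = e^{β(z₂−z₁)} ⇒ β = ln(φ₁/φ₂)/(z₂−z₁)
β = ln(0.349/0.226) / (2.3 − 1.2) = ln(1.544) / 1.1 = 0.4345 / 1.1 = 0.395 km⁻¹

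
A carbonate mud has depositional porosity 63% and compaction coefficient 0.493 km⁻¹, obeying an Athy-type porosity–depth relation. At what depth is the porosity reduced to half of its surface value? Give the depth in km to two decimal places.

φ/φ₀ = 1/2 ⇒ exp(−c·z) = 1/2 ⇒ z = ln(2) / c
z = 0.6931 / 0.493 = 1.406 km

1.41 km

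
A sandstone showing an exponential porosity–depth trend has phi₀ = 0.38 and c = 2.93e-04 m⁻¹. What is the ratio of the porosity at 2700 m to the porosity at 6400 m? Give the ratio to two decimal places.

Working in km (1 km = 1000 m; c in km⁻¹ = c in m⁻¹ × 1000):
phi(Z₁)/phi(Z₂) = e^(−c·Z₁)/e^(−c·Z₂) = e^{c(Z₂−Z₁)}
= exp(0.293 × 3.7) = exp(1.084) = 2.9568

2.96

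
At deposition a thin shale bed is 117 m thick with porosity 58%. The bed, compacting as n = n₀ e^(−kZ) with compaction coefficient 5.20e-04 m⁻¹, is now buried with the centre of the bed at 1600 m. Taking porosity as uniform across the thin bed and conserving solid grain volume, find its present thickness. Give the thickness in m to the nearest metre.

66 m

Working in km (1 km = 1000 m; k in km⁻¹ = k in m⁻¹ × 1000):
Porosity at 1.6 km: n = 0.58·exp(−0.52×1.6) = 0.2524
Solid-volume conservation: h(1−n) = h₀(1−n₀) ⇒ h = h₀·(1−n₀)/(1−n)
h = 0.117 × (1 − 0.58)/(1 − 0.2524) = 0.117 × 0.5618 = 0.0657 km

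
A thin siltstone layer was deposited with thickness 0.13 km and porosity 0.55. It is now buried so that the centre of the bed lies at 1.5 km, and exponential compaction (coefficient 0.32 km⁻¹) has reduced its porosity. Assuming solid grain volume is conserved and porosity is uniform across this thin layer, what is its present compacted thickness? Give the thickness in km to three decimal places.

Porosity at 1.5 km: phi = 0.55·exp(−0.32×1.5) = 0.3403
Solid-volume conservation: h(1−phi) = h₀(1−phi₀) ⇒ h = h₀·(1−phi₀)/(1−phi)
h = 0.13 × (1 − 0.55)/(1 − 0.3403) = 0.13 × 0.6822 = 0.0887 km

0.089 km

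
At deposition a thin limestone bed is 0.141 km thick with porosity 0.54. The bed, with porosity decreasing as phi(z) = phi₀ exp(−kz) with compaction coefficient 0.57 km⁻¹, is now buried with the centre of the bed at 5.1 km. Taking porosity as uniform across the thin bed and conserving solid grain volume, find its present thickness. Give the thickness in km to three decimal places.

Porosity at 5.1 km: phi = 0.54·exp(−0.57×5.1) = 0.0295
Solid-volume conservation: h(1−phi) = h₀(1−phi₀) ⇒ h = h₀·(1−phi₀)/(1−phi)
h = 0.141 × (1 − 0.54)/(1 − 0.0295) = 0.141 × 0.4740 = 0.0668 km

0.067 km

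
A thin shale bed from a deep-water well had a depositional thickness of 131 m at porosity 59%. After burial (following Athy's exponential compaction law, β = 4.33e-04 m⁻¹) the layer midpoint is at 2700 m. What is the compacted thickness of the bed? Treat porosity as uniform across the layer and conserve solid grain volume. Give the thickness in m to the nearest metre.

66 m

Working in km (1 km = 1000 m; β in km⁻¹ = β in m⁻¹ × 1000):
Porosity at 2.7 km: phi = 0.59·exp(−0.433×2.7) = 0.1833
Solid-volume conservation: h(1−phi) = h₀(1−phi₀) ⇒ h = h₀·(1−phi₀)/(1−phi)
h = 0.131 × (1 − 0.59)/(1 − 0.1833) = 0.131 × 0.5020 = 0.0658 km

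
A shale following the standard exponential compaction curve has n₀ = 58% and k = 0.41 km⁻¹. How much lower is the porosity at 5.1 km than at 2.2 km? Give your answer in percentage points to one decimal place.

n(2.2) = 0.58·e^(−0.41×2.2) = 0.2353
n(5.1) = 0.58·e^(−0.41×5.1) = 0.0717
Δn = 0.2353 − 0.0717 = 0.1637

16.4 percentage points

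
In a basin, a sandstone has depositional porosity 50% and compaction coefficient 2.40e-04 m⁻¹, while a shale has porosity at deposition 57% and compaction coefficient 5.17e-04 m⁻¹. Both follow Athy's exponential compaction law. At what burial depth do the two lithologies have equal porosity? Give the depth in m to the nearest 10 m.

470 m

Working in km (1 km = 1000 m; k in km⁻¹ = k in m⁻¹ × 1000):
Set n₀ₐ e^(−kₐd) = n₀ᵦ e^(−kᵦd) ⇒ ln(n₀ₐ/n₀ᵦ) = (kₐ − kᵦ)·d
d = ln(0.5/0.57) / (0.24 − 0.517) = -0.1310 / -0.277 = 0.473 km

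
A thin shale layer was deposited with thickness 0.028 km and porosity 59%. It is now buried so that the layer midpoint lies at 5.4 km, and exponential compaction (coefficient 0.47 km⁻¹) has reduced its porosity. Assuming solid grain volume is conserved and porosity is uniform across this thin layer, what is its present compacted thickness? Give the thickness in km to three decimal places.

0.012 km

Porosity at 5.4 km: phi = 0.59·exp(−0.47×5.4) = 0.0466
Solid-volume conservation: h(1−phi) = h₀(1−phi₀) ⇒ h = h₀·(1−phi₀)/(1−phi)
h = 0.028 × (1 − 0.59)/(1 − 0.0466) = 0.028 × 0.4301 = 0.0120 km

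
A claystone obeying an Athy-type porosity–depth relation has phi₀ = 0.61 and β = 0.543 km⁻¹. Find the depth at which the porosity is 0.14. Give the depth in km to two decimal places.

2.71 km

Invert Athy's law: d = ln(phi₀/phi) / β
d = ln(0.61/0.14) / 0.543 = ln(4.357) / 0.543 = 1.4718 / 0.543 = 2.711 km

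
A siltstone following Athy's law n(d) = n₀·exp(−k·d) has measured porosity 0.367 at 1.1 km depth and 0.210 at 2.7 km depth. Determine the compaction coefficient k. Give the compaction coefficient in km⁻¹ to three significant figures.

0.349 km⁻¹

Athy: n(d) = n₀ e^(−kd) ⇒ n₁/n₂ = e^{k(d₂−d₁)} ⇒ k = ln(n₁/n₂)/(d₂−d₁)
k = ln(0.367/0.21) / (2.7 − 1.1) = ln(1.748) / 1.6 = 0.5583 / 1.6 = 0.3489 km⁻¹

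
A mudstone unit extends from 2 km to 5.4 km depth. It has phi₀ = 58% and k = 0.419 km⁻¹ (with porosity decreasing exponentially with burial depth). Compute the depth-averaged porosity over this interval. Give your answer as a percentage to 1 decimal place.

13.4%

⟨phi⟩ = (1/(Z₂−Z₁)) ∫ phi₀ e^(−kZ) dZ = phi₀·(e^(−k·Z₁) − e^(−k·Z₂)) / (k·(Z₂−Z₁))
e^(−0.419×2) = 0.4326; e^(−0.419×5.4) = 0.1041
⟨phi⟩ = 0.58 × (0.4326 − 0.1041) / (0.419 × 3.4) = 0.58 × 0.2306 = 0.1337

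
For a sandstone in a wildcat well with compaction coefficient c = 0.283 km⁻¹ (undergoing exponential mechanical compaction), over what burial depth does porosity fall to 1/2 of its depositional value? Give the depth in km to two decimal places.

φ/φ₀ = 1/2 ⇒ exp(−c·z) = 1/2 ⇒ z = ln(2) / c
z = 0.6931 / 0.283 = 2.449 km

2.45 km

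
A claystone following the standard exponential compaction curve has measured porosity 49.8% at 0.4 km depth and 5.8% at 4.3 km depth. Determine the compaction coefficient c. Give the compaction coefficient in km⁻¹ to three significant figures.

0.551 km⁻¹

Athy: φ(z) = φ₀ e^(−cz) ⇒ φ₁/φ₂ = e^{c(z₂−z₁)} ⇒ c = ln(φ₁/φ₂)/(z₂−z₁)
c = ln(0.498/0.058) / (4.3 − 0.4) = ln(8.586) / 3.9 = 2.1502 / 3.9 = 0.5513 km⁻¹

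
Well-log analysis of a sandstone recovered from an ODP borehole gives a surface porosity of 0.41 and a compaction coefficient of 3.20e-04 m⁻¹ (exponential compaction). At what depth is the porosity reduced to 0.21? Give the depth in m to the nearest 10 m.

Working in km (1 km = 1000 m; β in km⁻¹ = β in m⁻¹ × 1000):
Invert Athy's law: Z = ln(n₀/n) / β
Z = ln(0.41/0.21) / 0.32 = ln(1.952) / 0.32 = 0.6690 / 0.32 = 2.091 km

2090 m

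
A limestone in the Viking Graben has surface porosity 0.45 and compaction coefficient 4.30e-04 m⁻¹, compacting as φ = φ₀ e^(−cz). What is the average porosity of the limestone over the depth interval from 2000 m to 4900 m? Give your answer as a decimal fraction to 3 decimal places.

Working in km (1 km = 1000 m; c in km⁻¹ = c in m⁻¹ × 1000):
⟨φ⟩ = (1/(z₂−z₁)) ∫ φ₀ e^(−cz) dz = φ₀·(e^(−c·z₁) − e^(−c·z₂)) / (c·(z₂−z₁))
e^(−0.43×2) = 0.4232; e^(−0.43×4.9) = 0.1216
⟨φ⟩ = 0.45 × (0.4232 − 0.1216) / (0.43 × 2.9) = 0.45 × 0.2418 = 0.1088

0.109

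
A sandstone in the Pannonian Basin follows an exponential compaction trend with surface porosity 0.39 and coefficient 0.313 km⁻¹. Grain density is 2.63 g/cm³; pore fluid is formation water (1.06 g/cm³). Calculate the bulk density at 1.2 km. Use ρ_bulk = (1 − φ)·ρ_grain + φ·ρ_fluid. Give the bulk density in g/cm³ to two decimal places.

2.21 g/cm³

Porosity at depth: n = 0.39·exp(−0.313×1.2) = 0.39×0.6869 = 0.2679
Bulk density: ρ_b = (1−n)ρ_g + n·ρ_f = 0.7321×2.63 + 0.2679×1.06
       = 1.925 + 0.284 = 2.209 g/cm³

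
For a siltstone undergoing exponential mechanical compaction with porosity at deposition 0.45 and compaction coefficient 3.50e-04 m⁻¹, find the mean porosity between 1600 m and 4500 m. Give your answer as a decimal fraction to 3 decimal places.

Working in km (1 km = 1000 m; β in km⁻¹ = β in m⁻¹ × 1000):
⟨phi⟩ = (1/(Z₂−Z₁)) ∫ phi₀ e^(−βZ) dZ = phi₀·(e^(−β·Z₁) − e^(−β·Z₂)) / (β·(Z₂−Z₁))
e^(−0.35×1.6) = 0.5712; e^(−0.35×4.5) = 0.2070
⟨phi⟩ = 0.45 × (0.5712 − 0.2070) / (0.35 × 2.9) = 0.45 × 0.3588 = 0.1615

0.161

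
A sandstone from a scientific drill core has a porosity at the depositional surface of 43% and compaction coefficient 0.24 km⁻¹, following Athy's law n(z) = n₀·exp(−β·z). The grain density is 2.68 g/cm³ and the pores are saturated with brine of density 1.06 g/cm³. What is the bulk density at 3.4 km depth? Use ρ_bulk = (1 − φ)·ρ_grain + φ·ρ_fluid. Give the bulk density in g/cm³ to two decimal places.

2.37 g/cm³

Porosity at depth: n = 0.43·exp(−0.24×3.4) = 0.43×0.4422 = 0.1901
Bulk density: ρ_b = (1−n)ρ_g + n·ρ_f = 0.8099×2.68 + 0.1901×1.06
       = 2.170 + 0.202 = 2.372 g/cm³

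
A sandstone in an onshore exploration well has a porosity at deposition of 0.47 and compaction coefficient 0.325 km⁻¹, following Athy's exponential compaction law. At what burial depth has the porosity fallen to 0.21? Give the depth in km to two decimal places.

2.48 km

Invert Athy's law: Z = ln(n₀/n) / k
Z = ln(0.47/0.21) / 0.325 = ln(2.238) / 0.325 = 0.8056 / 0.325 = 2.479 km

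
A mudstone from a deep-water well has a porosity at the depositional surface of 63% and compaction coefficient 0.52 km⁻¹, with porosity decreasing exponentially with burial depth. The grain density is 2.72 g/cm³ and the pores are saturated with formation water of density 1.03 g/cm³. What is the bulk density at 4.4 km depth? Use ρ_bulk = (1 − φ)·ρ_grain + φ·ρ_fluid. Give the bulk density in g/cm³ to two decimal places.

Porosity at depth: phi = 0.63·exp(−0.52×4.4) = 0.63×0.1015 = 0.0639
Bulk density: ρ_b = (1−phi)ρ_g + phi·ρ_f = 0.9361×2.72 + 0.0639×1.03
       = 2.546 + 0.066 = 2.612 g/cm³

2.61 g/cm³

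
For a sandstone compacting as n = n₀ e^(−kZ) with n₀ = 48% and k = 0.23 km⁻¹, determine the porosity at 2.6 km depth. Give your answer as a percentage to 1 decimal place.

26.4%

n = n₀·exp(−k·Z) = 0.48 × exp(−0.23 × 2.6) = 0.48 × exp(−0.598)
  = 0.48 × 0.5499 = 0.2640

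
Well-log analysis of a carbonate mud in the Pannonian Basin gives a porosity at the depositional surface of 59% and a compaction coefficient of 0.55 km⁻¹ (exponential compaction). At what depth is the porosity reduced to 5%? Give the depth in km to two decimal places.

4.49 km

Invert Athy's law: z = ln(φ₀/φ) / k
z = ln(0.59/0.05) / 0.55 = ln(11.8) / 0.55 = 2.4681 / 0.55 = 4.487 km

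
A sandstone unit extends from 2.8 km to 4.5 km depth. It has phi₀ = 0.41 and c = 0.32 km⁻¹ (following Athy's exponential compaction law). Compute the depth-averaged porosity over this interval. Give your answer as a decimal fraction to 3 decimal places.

⟨phi⟩ = (1/(z₂−z₁)) ∫ phi₀ e^(−cz) dz = phi₀·(e^(−c·z₁) − e^(−c·z₂)) / (c·(z₂−z₁))
e^(−0.32×2.8) = 0.4082; e^(−0.32×4.5) = 0.2369
⟨phi⟩ = 0.41 × (0.4082 − 0.2369) / (0.32 × 1.7) = 0.41 × 0.3148 = 0.1291

0.129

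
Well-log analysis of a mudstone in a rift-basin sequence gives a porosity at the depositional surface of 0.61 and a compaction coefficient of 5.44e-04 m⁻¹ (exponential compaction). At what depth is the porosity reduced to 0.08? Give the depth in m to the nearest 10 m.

Working in km (1 km = 1000 m; β in km⁻¹ = β in m⁻¹ × 1000):
Invert Athy's law: d = ln(φ₀/φ) / β
d = ln(0.61/0.08) / 0.544 = ln(7.625) / 0.544 = 2.0314 / 0.544 = 3.734 km

3730 m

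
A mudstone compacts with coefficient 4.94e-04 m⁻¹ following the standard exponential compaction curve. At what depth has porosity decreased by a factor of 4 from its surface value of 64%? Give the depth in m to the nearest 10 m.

Working in km (1 km = 1000 m; β in km⁻¹ = β in m⁻¹ × 1000):
φ/φ₀ = 1/4 ⇒ exp(−β·z) = 1/4 ⇒ z = ln(4) / β
z = 1.3863 / 0.494 = 2.806 km

2810 m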